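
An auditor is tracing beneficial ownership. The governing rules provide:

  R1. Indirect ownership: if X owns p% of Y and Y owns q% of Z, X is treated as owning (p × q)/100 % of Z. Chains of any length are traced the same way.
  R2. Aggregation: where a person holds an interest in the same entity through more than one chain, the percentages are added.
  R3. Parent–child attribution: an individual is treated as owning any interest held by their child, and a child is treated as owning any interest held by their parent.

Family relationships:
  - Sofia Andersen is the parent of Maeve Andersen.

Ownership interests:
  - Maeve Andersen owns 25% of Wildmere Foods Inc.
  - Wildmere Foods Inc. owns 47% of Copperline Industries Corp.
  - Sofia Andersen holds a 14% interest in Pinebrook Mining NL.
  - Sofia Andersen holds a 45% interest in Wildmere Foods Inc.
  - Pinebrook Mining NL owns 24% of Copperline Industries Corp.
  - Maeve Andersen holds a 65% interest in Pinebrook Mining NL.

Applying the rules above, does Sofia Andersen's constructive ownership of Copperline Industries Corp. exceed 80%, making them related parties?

No

By parent–child attribution (R3), Sofia Andersen is treated as also owning Maeve Andersen's interest in Wildmere Foods Inc, giving 45% + 25% = 70%.
By parent–child attribution (R3), Sofia Andersen is treated as also owning Maeve Andersen's interest in Pinebrook Mining NL, giving 14% + 65% = 79%.
Chain via Wildmere Foods Inc. (R1): 70% × 47% = 32.9% of Copperline Industries Corp.
Chain via Pinebrook Mining NL (R1): 79% × 24% = 18.96% of Copperline Industries Corp.
Aggregating (R2): 32.9% + 18.96% = 51.86%.
51.86% does not exceed the 80% threshold, so Sofia is not a related party to Copperline Industries Corp.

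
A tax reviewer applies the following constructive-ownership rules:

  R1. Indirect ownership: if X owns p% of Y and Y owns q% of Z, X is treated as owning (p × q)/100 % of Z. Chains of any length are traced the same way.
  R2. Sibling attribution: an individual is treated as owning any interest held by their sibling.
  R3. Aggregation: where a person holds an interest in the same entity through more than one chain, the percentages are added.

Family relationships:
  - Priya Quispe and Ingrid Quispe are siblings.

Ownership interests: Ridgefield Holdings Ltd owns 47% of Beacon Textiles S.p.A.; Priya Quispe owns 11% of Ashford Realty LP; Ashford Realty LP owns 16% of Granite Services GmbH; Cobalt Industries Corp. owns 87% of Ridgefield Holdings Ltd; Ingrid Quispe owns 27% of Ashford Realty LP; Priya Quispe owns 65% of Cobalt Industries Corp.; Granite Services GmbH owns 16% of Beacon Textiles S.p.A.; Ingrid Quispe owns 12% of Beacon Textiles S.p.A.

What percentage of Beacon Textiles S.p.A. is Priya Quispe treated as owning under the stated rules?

By sibling attribution (R2), Priya Quispe is treated as also owning Ingrid Quispe's interest in Ashford Realty LP, giving 11% + 27% = 38%.
By sibling attribution (R2), Priya Quispe is treated as owning Ingrid Quispe's 12% interest in Beacon Textiles S.p.A.
Chain via Cobalt Industries Corp. → Ridgefield Holdings Ltd (R1): 65% × 87% × 47% = 26.5785% of Beacon Textiles S.p.A.
Chain via Ashford Realty LP → Granite Services GmbH (R1): 38% × 16% × 16% = 0.9728% of Beacon Textiles S.p.A.
Direct interest in Beacon Textiles S.p.A: 12%.
Aggregating (R3): 26.5785% + 0.9728% + 12% = 39.5513%.

39.5513%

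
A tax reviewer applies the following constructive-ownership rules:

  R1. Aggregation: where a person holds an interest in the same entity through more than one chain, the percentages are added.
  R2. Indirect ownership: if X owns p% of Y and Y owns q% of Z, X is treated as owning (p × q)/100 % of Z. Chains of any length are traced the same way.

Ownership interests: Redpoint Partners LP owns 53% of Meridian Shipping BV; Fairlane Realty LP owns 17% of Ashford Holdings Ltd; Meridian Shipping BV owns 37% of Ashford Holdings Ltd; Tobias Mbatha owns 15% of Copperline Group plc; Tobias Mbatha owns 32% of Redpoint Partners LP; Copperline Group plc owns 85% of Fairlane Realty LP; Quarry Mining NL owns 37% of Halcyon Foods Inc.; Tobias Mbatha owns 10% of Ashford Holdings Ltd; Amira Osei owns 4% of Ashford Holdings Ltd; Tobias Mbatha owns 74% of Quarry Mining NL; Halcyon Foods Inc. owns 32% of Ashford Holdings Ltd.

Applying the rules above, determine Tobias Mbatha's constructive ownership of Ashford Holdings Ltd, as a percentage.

Chain via Quarry Mining NL → Halcyon Foods Inc. (R2): 74% × 37% × 32% = 8.7616% of Ashford Holdings Ltd.
Chain via Redpoint Partners LP → Meridian Shipping BV (R2): 32% × 53% × 37% = 6.2752% of Ashford Holdings Ltd.
Chain via Copperline Group plc → Fairlane Realty LP (R2): 15% × 85% × 17% = 2.1675% of Ashford Holdings Ltd.
Direct interest in Ashford Holdings Ltd: 10%.
Aggregating (R1): 8.7616% + 6.2752% + 2.1675% + 10% = 27.2043%.

27.2043%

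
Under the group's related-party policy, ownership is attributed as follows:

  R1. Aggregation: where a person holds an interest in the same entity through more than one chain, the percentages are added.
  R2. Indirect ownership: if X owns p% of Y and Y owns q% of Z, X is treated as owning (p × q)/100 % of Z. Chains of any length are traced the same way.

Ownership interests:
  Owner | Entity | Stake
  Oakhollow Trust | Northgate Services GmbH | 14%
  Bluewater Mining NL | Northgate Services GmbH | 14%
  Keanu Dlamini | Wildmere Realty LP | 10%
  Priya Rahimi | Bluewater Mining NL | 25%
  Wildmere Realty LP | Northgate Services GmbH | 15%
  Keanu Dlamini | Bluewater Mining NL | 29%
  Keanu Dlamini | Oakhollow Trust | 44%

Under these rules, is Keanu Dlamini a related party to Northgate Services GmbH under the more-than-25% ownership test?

Chain via Bluewater Mining NL (R2): 29% × 14% = 4.06% of Northgate Services GmbH.
Chain via Wildmere Realty LP (R2): 10% × 15% = 1.5% of Northgate Services GmbH.
Chain via Oakhollow Trust (R2): 44% × 14% = 6.16% of Northgate Services GmbH.
Aggregating (R1): 4.06% + 1.5% + 6.16% = 11.72%.
11.72% does not exceed the 25% threshold, so Keanu is not a related party to Northgate Services GmbH.

No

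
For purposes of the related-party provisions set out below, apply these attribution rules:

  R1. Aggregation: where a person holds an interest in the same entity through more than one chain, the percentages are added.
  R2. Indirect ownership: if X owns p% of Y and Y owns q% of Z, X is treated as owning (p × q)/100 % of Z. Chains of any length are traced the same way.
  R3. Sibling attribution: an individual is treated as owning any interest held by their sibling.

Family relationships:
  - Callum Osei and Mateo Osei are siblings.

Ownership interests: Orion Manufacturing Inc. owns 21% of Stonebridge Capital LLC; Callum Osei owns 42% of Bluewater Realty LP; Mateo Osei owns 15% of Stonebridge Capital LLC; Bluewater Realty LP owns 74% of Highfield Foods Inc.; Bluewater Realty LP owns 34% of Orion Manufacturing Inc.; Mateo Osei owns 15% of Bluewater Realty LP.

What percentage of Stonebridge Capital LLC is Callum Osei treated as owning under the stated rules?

19.0698%

By sibling attribution (R3), Callum Osei is treated as also owning Mateo Osei's interest in Bluewater Realty LP, giving 42% + 15% = 57%.
By sibling attribution (R3), Callum Osei is treated as owning Mateo Osei's 15% interest in Stonebridge Capital LLC.
Chain via Bluewater Realty LP → Orion Manufacturing Inc. (R2): 57% × 34% × 21% = 4.0698% of Stonebridge Capital LLC.
Direct interest in Stonebridge Capital LLC: 15%.
Aggregating (R1): 4.0698% + 15% = 19.0698%.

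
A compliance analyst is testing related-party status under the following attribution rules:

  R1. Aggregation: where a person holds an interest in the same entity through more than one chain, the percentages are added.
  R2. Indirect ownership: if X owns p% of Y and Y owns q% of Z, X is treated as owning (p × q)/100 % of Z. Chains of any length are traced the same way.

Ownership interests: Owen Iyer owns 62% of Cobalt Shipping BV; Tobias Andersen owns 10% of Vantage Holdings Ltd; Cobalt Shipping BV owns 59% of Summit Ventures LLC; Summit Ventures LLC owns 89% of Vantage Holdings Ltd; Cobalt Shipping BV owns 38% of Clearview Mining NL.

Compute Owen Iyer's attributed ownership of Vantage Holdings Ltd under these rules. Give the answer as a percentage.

Chain via Cobalt Shipping BV → Summit Ventures LLC (R2): 62% × 59% × 89% = 32.5562% of Vantage Holdings Ltd.

32.5562%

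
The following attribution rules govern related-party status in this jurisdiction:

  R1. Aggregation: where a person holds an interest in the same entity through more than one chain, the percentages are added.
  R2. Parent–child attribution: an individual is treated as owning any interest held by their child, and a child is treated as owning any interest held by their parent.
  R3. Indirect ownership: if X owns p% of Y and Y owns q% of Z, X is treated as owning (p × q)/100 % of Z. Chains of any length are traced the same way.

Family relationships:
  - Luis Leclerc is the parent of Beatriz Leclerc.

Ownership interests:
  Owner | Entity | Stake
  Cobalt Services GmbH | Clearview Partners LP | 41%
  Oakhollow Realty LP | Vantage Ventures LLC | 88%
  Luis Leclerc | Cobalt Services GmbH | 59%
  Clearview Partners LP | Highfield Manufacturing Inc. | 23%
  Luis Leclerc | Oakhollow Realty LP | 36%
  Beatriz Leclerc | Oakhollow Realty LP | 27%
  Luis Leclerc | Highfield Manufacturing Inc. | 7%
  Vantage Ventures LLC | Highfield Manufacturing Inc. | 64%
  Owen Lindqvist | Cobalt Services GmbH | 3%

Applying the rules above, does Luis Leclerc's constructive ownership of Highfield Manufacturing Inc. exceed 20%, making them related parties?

By parent–child attribution (R2), Luis Leclerc is treated as also owning Beatriz Leclerc's interest in Oakhollow Realty LP, giving 36% + 27% = 63%.
Chain via Cobalt Services GmbH → Clearview Partners LP (R3): 59% × 41% × 23% = 5.5637% of Highfield Manufacturing Inc.
Chain via Oakhollow Realty LP → Vantage Ventures LLC (R3): 63% × 88% × 64% = 35.4816% of Highfield Manufacturing Inc.
Direct interest in Highfield Manufacturing Inc: 7%.
Aggregating (R1): 5.5637% + 35.4816% + 7% = 48.0453%.
48.0453% exceeds the 20% threshold, so Luis is a related party to Highfield Manufacturing Inc.

Yes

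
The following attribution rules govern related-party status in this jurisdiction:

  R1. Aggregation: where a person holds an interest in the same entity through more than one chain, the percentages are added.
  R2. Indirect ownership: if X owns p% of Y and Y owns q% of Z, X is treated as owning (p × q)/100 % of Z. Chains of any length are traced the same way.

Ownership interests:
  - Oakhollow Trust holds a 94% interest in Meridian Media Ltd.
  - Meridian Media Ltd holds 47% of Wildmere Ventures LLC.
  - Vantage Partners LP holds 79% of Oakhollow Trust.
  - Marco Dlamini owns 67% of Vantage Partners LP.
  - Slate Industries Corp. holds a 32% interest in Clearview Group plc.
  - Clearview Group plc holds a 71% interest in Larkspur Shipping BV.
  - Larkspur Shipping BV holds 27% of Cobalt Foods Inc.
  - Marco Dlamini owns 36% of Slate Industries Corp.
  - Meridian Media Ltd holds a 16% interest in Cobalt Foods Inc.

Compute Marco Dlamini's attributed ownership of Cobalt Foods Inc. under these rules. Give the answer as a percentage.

Chain via Vantage Partners LP → Oakhollow Trust → Meridian Media Ltd (R2): 67% × 79% × 94% × 16% = 7.960672% of Cobalt Foods Inc.
Chain via Slate Industries Corp. → Clearview Group plc → Larkspur Shipping BV (R2): 36% × 32% × 71% × 27% = 2.208384% of Cobalt Foods Inc.
Aggregating (R1): 7.960672% + 2.208384% = 10.169056%.

10.169056%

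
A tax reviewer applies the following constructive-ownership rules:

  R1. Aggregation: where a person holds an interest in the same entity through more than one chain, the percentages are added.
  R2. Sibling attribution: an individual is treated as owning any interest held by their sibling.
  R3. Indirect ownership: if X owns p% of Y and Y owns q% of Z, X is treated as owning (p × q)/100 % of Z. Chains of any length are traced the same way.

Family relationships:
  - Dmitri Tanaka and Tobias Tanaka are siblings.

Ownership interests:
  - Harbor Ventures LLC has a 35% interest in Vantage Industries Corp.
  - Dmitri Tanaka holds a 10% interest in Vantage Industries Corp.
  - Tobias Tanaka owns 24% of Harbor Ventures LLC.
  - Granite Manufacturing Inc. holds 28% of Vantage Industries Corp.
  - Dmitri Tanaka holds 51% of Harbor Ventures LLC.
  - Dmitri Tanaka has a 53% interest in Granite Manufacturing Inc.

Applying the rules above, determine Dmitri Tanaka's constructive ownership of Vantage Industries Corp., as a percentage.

51.09%

By sibling attribution (R2), Dmitri Tanaka is treated as also owning Tobias Tanaka's interest in Harbor Ventures LLC, giving 51% + 24% = 75%.
Chain via Harbor Ventures LLC (R3): 75% × 35% = 26.25% of Vantage Industries Corp.
Chain via Granite Manufacturing Inc. (R3): 53% × 28% = 14.84% of Vantage Industries Corp.
Direct interest in Vantage Industries Corp: 10%.
Aggregating (R1): 26.25% + 14.84% + 10% = 51.09%.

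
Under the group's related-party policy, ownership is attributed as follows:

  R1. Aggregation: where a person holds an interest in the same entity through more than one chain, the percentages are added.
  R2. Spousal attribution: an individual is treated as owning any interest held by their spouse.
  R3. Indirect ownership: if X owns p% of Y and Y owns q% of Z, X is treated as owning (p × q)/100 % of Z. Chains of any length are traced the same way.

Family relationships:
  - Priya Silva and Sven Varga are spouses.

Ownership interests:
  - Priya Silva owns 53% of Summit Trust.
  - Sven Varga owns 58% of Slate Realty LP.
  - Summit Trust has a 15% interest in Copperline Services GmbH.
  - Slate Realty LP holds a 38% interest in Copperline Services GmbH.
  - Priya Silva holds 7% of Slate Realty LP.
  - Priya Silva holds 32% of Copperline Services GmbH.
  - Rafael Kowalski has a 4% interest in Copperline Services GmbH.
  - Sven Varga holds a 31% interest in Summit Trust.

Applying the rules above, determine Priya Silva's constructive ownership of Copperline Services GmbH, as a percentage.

69.3%

By spousal attribution (R2), Priya Silva is treated as also owning Sven Varga's interest in Slate Realty LP, giving 7% + 58% = 65%.
By spousal attribution (R2), Priya Silva is treated as also owning Sven Varga's interest in Summit Trust, giving 53% + 31% = 84%.
Chain via Slate Realty LP (R3): 65% × 38% = 24.7% of Copperline Services GmbH.
Chain via Summit Trust (R3): 84% × 15% = 12.6% of Copperline Services GmbH.
Direct interest in Copperline Services GmbH: 32%.
Aggregating (R1): 24.7% + 12.6% + 32% = 69.3%.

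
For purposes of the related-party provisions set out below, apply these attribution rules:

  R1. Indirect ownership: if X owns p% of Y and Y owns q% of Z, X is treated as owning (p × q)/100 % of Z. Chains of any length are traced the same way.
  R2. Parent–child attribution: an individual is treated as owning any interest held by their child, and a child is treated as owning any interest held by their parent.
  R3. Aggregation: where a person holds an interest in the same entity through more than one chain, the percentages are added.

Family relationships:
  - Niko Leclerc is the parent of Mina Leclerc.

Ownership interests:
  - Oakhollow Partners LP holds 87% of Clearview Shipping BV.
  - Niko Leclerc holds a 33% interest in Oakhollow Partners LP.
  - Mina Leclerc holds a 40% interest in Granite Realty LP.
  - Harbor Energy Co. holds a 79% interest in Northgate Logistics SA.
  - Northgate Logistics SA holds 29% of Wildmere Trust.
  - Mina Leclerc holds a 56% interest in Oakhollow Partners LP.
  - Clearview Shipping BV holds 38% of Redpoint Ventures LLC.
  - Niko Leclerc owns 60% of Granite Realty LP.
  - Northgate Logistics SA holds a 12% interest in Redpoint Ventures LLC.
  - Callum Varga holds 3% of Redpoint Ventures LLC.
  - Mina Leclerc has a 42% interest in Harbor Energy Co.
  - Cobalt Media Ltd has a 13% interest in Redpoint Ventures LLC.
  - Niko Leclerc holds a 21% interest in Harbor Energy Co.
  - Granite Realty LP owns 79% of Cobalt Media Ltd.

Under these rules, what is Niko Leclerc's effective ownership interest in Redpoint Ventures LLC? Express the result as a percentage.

By parent–child attribution (R2), Niko Leclerc is treated as also owning Mina Leclerc's interest in Harbor Energy Co, giving 21% + 42% = 63%.
By parent–child attribution (R2), Niko Leclerc is treated as also owning Mina Leclerc's interest in Granite Realty LP, giving 60% + 40% = 100%.
By parent–child attribution (R2), Niko Leclerc is treated as also owning Mina Leclerc's interest in Oakhollow Partners LP, giving 33% + 56% = 89%.
Chain via Harbor Energy Co. → Northgate Logistics SA (R1): 63% × 79% × 12% = 5.9724% of Redpoint Ventures LLC.
Chain via Granite Realty LP → Cobalt Media Ltd (R1): 100% × 79% × 13% = 10.27% of Redpoint Ventures LLC.
Chain via Oakhollow Partners LP → Clearview Shipping BV (R1): 89% × 87% × 38% = 29.4234% of Redpoint Ventures LLC.
Aggregating (R3): 5.9724% + 10.27% + 29.4234% = 45.6658%.

45.6658%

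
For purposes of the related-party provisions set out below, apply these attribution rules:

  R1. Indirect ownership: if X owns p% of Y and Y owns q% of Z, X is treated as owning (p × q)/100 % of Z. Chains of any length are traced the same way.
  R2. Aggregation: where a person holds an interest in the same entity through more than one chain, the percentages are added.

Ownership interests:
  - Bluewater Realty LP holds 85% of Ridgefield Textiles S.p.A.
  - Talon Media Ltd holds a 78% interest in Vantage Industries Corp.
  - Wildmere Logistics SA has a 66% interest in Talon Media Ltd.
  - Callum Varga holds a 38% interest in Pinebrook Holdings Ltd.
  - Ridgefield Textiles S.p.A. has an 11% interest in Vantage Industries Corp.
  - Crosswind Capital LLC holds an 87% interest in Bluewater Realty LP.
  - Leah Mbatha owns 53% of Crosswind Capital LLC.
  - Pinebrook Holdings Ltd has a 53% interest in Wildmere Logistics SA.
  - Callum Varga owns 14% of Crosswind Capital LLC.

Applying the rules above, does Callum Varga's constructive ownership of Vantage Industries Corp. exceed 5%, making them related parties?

Chain via Pinebrook Holdings Ltd → Wildmere Logistics SA → Talon Media Ltd (R1): 38% × 53% × 66% × 78% = 10.368072% of Vantage Industries Corp.
Chain via Crosswind Capital LLC → Bluewater Realty LP → Ridgefield Textiles S.p.A. (R1): 14% × 87% × 85% × 11% = 1.13883% of Vantage Industries Corp.
Aggregating (R2): 10.368072% + 1.13883% = 11.506902%.
11.506902% exceeds the 5% threshold, so Callum is a related party to Vantage Industries Corp.

Yes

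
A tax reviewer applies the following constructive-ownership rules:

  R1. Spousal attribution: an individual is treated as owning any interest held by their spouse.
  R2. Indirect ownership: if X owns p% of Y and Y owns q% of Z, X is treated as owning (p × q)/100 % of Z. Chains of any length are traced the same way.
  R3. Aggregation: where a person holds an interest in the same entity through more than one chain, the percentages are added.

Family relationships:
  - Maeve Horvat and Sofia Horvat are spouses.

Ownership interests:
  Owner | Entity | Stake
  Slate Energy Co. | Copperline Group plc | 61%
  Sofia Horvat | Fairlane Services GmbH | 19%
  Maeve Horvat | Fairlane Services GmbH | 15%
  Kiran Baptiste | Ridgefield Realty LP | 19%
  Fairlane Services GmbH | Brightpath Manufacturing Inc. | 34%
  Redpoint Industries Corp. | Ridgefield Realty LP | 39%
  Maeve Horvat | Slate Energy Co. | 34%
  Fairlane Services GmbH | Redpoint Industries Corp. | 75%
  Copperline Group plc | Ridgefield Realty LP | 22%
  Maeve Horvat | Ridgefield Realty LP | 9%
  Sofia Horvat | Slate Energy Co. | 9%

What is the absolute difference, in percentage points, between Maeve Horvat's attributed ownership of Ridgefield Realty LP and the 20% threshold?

By spousal attribution (R1), Maeve Horvat is treated as also owning Sofia Horvat's interest in Slate Energy Co, giving 34% + 9% = 43%.
By spousal attribution (R1), Maeve Horvat is treated as also owning Sofia Horvat's interest in Fairlane Services GmbH, giving 15% + 19% = 34%.
Chain via Slate Energy Co. → Copperline Group plc (R2): 43% × 61% × 22% = 5.7706% of Ridgefield Realty LP.
Chain via Fairlane Services GmbH → Redpoint Industries Corp. (R2): 34% × 75% × 39% = 9.945% of Ridgefield Realty LP.
Direct interest in Ridgefield Realty LP: 9%.
Aggregating (R3): 5.7706% + 9.945% + 9% = 24.7156%.
24.7156% exceeds the 20% threshold by 4.7156 percentage points.

4.7156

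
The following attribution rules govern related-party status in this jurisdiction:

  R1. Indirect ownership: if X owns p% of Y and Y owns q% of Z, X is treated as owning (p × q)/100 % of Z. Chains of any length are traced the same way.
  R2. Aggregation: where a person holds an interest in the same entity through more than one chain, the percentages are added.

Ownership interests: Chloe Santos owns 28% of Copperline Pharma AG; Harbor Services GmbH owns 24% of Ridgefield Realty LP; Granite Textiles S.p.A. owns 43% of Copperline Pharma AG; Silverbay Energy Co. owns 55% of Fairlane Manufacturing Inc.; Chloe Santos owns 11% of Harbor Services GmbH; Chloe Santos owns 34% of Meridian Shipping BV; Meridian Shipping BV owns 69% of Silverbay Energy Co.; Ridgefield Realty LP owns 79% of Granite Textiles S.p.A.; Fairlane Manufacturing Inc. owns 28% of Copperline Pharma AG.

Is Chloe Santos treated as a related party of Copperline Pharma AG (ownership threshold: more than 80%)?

Chain via Harbor Services GmbH → Ridgefield Realty LP → Granite Textiles S.p.A. (R1): 11% × 24% × 79% × 43% = 0.896808% of Copperline Pharma AG.
Chain via Meridian Shipping BV → Silverbay Energy Co. → Fairlane Manufacturing Inc. (R1): 34% × 69% × 55% × 28% = 3.61284% of Copperline Pharma AG.
Direct interest in Copperline Pharma AG: 28%.
Aggregating (R2): 0.896808% + 3.61284% + 28% = 32.509648%.
32.509648% does not exceed the 80% threshold, so Chloe is not a related party to Copperline Pharma AG.

No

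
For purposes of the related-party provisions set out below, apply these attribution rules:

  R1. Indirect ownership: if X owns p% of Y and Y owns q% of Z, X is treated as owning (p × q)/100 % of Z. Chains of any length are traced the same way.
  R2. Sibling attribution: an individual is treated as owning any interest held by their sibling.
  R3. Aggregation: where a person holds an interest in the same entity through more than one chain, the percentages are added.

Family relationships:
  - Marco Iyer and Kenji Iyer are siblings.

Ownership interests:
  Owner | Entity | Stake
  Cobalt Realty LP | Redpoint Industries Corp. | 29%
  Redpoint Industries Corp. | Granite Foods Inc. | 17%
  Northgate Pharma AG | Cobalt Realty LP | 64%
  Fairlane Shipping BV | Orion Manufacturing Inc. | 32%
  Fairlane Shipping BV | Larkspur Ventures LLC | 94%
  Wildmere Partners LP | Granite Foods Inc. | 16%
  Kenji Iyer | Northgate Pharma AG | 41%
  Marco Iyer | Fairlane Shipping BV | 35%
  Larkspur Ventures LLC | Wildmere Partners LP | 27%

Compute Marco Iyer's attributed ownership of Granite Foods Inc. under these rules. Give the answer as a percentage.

2.714912%

By sibling attribution (R2), Marco Iyer is treated as owning Kenji Iyer's 41% interest in Northgate Pharma AG.
Chain via Fairlane Shipping BV → Larkspur Ventures LLC → Wildmere Partners LP (R1): 35% × 94% × 27% × 16% = 1.42128% of Granite Foods Inc.
Chain via Northgate Pharma AG → Cobalt Realty LP → Redpoint Industries Corp. (R1): 41% × 64% × 29% × 17% = 1.293632% of Granite Foods Inc.
Aggregating (R3): 1.42128% + 1.293632% = 2.714912%.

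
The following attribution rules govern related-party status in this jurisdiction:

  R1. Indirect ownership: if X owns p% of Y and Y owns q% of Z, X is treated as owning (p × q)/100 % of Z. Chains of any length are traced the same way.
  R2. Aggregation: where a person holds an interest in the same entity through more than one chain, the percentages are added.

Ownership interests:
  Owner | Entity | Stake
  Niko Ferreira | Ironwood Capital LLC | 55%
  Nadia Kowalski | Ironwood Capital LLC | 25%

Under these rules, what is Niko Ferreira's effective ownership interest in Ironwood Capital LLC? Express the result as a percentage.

Direct interest in Ironwood Capital LLC: 55%.

55%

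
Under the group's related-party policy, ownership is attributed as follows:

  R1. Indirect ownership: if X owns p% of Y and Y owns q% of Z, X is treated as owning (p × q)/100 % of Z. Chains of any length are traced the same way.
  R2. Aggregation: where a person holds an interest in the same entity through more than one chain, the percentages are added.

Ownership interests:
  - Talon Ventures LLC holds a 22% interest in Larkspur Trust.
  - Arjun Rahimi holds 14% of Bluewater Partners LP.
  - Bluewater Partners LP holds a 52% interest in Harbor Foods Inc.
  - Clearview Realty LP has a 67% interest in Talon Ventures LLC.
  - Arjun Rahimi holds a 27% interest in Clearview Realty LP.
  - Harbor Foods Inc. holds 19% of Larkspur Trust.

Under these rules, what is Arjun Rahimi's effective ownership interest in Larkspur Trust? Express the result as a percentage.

5.363%

Chain via Clearview Realty LP → Talon Ventures LLC (R1): 27% × 67% × 22% = 3.9798% of Larkspur Trust.
Chain via Bluewater Partners LP → Harbor Foods Inc. (R1): 14% × 52% × 19% = 1.3832% of Larkspur Trust.
Aggregating (R2): 3.9798% + 1.3832% = 5.363%.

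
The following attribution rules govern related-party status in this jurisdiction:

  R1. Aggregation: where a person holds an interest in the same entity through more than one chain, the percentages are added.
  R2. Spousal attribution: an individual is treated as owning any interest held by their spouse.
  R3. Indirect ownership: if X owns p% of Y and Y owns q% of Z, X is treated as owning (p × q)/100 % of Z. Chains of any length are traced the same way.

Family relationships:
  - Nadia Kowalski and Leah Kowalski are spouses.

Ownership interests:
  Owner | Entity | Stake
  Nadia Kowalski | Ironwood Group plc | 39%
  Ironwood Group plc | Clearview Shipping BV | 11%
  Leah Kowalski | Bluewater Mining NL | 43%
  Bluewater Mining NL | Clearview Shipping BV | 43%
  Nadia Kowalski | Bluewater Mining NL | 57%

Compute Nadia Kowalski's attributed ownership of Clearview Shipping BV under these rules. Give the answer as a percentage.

By spousal attribution (R2), Nadia Kowalski is treated as also owning Leah Kowalski's interest in Bluewater Mining NL, giving 57% + 43% = 100%.
Chain via Bluewater Mining NL (R3): 100% × 43% = 43% of Clearview Shipping BV.
Chain via Ironwood Group plc (R3): 39% × 11% = 4.29% of Clearview Shipping BV.
Aggregating (R1): 43% + 4.29% = 47.29%.

47.29%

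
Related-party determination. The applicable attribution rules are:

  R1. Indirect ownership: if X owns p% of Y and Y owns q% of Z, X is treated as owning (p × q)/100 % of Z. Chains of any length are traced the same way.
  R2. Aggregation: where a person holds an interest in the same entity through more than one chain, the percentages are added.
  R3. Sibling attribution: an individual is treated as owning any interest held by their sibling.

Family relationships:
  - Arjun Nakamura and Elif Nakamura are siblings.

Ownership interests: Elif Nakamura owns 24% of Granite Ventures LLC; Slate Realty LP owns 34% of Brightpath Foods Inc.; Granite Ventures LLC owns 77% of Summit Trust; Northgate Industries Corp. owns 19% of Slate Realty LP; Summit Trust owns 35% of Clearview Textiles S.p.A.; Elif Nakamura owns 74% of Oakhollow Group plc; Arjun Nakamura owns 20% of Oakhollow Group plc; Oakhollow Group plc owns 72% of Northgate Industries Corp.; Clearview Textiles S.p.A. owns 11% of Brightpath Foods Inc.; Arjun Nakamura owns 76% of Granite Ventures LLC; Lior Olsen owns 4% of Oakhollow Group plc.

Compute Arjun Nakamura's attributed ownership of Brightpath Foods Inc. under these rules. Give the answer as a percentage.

By sibling attribution (R3), Arjun Nakamura is treated as also owning Elif Nakamura's interest in Oakhollow Group plc, giving 20% + 74% = 94%.
By sibling attribution (R3), Arjun Nakamura is treated as also owning Elif Nakamura's interest in Granite Ventures LLC, giving 76% + 24% = 100%.
Chain via Oakhollow Group plc → Northgate Industries Corp. → Slate Realty LP (R1): 94% × 72% × 19% × 34% = 4.372128% of Brightpath Foods Inc.
Chain via Granite Ventures LLC → Summit Trust → Clearview Textiles S.p.A. (R1): 100% × 77% × 35% × 11% = 2.9645% of Brightpath Foods Inc.
Aggregating (R2): 4.372128% + 2.9645% = 7.336628%.

7.336628%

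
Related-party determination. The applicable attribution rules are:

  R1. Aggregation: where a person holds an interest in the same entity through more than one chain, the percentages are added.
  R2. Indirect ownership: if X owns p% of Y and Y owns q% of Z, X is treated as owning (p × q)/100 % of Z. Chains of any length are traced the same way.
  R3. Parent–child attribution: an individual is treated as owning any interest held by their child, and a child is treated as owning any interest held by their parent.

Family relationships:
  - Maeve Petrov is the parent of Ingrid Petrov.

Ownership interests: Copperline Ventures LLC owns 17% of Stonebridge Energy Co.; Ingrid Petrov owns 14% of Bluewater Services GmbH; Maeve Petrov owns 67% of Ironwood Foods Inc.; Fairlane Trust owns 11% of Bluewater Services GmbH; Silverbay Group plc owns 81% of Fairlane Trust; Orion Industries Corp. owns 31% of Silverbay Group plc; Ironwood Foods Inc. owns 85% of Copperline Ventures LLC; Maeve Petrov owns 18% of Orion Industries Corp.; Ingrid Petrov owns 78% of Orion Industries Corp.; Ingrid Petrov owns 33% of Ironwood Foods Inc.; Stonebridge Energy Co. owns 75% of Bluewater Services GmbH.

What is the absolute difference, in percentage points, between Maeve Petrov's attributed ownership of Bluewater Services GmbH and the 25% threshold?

2.489116

By parent–child attribution (R3), Maeve Petrov is treated as also owning Ingrid Petrov's interest in Ironwood Foods Inc, giving 67% + 33% = 100%.
By parent–child attribution (R3), Maeve Petrov is treated as also owning Ingrid Petrov's interest in Orion Industries Corp, giving 18% + 78% = 96%.
By parent–child attribution (R3), Maeve Petrov is treated as owning Ingrid Petrov's 14% interest in Bluewater Services GmbH.
Chain via Ironwood Foods Inc. → Copperline Ventures LLC → Stonebridge Energy Co. (R2): 100% × 85% × 17% × 75% = 10.8375% of Bluewater Services GmbH.
Chain via Orion Industries Corp. → Silverbay Group plc → Fairlane Trust (R2): 96% × 31% × 81% × 11% = 2.651616% of Bluewater Services GmbH.
Direct interest in Bluewater Services GmbH: 14%.
Aggregating (R1): 10.8375% + 2.651616% + 14% = 27.489116%.
27.489116% exceeds the 25% threshold by 2.489116 percentage points.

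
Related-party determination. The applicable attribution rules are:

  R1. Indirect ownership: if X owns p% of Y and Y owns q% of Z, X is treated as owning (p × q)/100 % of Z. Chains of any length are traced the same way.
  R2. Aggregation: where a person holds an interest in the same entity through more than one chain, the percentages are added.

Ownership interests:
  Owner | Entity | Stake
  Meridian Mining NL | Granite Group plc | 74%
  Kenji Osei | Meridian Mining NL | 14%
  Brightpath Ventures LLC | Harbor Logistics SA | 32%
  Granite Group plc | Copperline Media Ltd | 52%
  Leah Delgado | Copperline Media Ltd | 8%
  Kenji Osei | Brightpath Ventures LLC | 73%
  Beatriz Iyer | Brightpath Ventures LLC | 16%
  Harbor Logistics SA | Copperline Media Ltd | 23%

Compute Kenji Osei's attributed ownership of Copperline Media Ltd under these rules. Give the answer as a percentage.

Chain via Meridian Mining NL → Granite Group plc (R1): 14% × 74% × 52% = 5.3872% of Copperline Media Ltd.
Chain via Brightpath Ventures LLC → Harbor Logistics SA (R1): 73% × 32% × 23% = 5.3728% of Copperline Media Ltd.
Aggregating (R2): 5.3872% + 5.3728% = 10.76%.

10.76%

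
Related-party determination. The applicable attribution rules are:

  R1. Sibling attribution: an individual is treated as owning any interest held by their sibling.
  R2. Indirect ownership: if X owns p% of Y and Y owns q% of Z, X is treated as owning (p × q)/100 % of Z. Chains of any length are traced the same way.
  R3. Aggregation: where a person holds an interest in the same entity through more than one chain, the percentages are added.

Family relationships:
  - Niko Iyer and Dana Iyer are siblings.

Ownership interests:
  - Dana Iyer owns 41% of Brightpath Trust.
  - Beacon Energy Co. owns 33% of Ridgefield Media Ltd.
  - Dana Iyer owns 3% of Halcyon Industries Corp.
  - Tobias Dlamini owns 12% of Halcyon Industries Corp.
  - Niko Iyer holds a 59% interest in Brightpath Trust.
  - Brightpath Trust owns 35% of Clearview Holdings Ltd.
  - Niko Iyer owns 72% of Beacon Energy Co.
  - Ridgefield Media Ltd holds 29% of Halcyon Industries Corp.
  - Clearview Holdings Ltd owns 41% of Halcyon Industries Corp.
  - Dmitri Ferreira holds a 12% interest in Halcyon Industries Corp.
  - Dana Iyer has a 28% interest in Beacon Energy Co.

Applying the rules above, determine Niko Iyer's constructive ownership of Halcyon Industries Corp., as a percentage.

By sibling attribution (R1), Niko Iyer is treated as also owning Dana Iyer's interest in Brightpath Trust, giving 59% + 41% = 100%.
By sibling attribution (R1), Niko Iyer is treated as also owning Dana Iyer's interest in Beacon Energy Co, giving 72% + 28% = 100%.
By sibling attribution (R1), Niko Iyer is treated as owning Dana Iyer's 3% interest in Halcyon Industries Corp.
Chain via Brightpath Trust → Clearview Holdings Ltd (R2): 100% × 35% × 41% = 14.35% of Halcyon Industries Corp.
Chain via Beacon Energy Co. → Ridgefield Media Ltd (R2): 100% × 33% × 29% = 9.57% of Halcyon Industries Corp.
Direct interest in Halcyon Industries Corp: 3%.
Aggregating (R3): 14.35% + 9.57% + 3% = 26.92%.

26.92%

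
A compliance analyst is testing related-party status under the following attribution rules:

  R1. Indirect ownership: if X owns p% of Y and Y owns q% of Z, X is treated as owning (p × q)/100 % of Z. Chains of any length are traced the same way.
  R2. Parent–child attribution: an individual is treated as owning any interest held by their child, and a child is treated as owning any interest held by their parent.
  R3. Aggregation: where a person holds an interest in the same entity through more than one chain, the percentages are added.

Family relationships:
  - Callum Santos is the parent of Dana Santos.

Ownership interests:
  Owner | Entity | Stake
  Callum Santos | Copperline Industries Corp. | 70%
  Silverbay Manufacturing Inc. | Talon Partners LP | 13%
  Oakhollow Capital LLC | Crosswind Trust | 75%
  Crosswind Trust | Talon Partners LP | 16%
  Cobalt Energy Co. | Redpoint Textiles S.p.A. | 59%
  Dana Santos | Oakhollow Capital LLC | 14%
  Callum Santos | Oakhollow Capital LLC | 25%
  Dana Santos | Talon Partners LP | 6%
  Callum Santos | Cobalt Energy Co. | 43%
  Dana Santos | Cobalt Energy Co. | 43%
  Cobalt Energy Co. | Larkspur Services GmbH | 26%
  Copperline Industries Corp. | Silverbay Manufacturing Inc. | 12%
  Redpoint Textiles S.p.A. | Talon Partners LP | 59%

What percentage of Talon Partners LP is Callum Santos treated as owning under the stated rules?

41.7086%

By parent–child attribution (R2), Callum Santos is treated as also owning Dana Santos's interest in Cobalt Energy Co, giving 43% + 43% = 86%.
By parent–child attribution (R2), Callum Santos is treated as also owning Dana Santos's interest in Oakhollow Capital LLC, giving 25% + 14% = 39%.
By parent–child attribution (R2), Callum Santos is treated as owning Dana Santos's 6% interest in Talon Partners LP.
Chain via Cobalt Energy Co. → Redpoint Textiles S.p.A. (R1): 86% × 59% × 59% = 29.9366% of Talon Partners LP.
Chain via Copperline Industries Corp. → Silverbay Manufacturing Inc. (R1): 70% × 12% × 13% = 1.092% of Talon Partners LP.
Chain via Oakhollow Capital LLC → Crosswind Trust (R1): 39% × 75% × 16% = 4.68% of Talon Partners LP.
Direct interest in Talon Partners LP: 6%.
Aggregating (R3): 29.9366% + 1.092% + 4.68% + 6% = 41.7086%.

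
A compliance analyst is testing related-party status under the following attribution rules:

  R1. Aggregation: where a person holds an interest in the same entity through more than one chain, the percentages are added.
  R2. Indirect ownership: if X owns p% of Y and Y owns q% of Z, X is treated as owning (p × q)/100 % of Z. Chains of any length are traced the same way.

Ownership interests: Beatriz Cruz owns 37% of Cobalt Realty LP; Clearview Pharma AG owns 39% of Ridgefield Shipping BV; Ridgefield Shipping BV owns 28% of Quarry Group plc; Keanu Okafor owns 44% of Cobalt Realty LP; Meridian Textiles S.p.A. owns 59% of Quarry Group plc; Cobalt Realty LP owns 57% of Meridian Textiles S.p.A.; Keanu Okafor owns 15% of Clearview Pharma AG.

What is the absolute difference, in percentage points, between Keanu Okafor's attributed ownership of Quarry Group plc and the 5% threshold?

Chain via Clearview Pharma AG → Ridgefield Shipping BV (R2): 15% × 39% × 28% = 1.638% of Quarry Group plc.
Chain via Cobalt Realty LP → Meridian Textiles S.p.A. (R2): 44% × 57% × 59% = 14.7972% of Quarry Group plc.
Aggregating (R1): 1.638% + 14.7972% = 16.4352%.
16.4352% exceeds the 5% threshold by 11.4352 percentage points.

11.4352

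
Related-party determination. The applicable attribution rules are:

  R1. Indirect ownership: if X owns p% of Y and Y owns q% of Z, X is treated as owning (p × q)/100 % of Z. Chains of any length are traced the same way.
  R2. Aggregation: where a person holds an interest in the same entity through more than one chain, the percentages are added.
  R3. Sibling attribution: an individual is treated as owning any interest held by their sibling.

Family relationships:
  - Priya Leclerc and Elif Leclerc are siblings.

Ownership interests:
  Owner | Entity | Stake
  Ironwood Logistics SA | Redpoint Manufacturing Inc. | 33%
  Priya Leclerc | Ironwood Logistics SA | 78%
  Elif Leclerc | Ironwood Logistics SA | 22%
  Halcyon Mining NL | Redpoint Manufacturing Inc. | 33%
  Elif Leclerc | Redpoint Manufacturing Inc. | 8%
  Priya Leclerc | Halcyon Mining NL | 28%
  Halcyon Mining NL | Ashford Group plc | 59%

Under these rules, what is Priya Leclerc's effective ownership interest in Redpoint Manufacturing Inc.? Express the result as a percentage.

50.24%

By sibling attribution (R3), Priya Leclerc is treated as also owning Elif Leclerc's interest in Ironwood Logistics SA, giving 78% + 22% = 100%.
By sibling attribution (R3), Priya Leclerc is treated as owning Elif Leclerc's 8% interest in Redpoint Manufacturing Inc.
Chain via Halcyon Mining NL (R1): 28% × 33% = 9.24% of Redpoint Manufacturing Inc.
Chain via Ironwood Logistics SA (R1): 100% × 33% = 33% of Redpoint Manufacturing Inc.
Direct interest in Redpoint Manufacturing Inc: 8%.
Aggregating (R2): 9.24% + 33% + 8% = 50.24%.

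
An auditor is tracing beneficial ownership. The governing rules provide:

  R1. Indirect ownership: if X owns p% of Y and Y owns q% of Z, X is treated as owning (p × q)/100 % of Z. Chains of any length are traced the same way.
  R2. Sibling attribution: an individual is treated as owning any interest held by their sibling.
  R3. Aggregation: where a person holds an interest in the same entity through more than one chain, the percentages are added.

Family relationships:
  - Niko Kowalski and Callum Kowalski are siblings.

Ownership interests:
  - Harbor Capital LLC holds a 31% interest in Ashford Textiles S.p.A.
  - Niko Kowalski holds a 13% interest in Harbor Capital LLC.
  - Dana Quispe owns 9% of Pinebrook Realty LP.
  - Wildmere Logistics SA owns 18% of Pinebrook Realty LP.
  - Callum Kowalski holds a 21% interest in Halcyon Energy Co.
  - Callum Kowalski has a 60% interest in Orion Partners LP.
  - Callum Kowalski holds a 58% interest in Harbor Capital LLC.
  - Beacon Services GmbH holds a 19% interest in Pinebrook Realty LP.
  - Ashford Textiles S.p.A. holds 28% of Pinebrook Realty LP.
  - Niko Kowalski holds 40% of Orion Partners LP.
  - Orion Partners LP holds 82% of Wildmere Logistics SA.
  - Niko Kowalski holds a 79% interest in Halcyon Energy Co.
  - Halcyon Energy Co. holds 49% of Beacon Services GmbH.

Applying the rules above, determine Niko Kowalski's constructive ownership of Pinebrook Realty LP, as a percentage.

30.2328%

By sibling attribution (R2), Niko Kowalski is treated as also owning Callum Kowalski's interest in Halcyon Energy Co, giving 79% + 21% = 100%.
By sibling attribution (R2), Niko Kowalski is treated as also owning Callum Kowalski's interest in Orion Partners LP, giving 40% + 60% = 100%.
By sibling attribution (R2), Niko Kowalski is treated as also owning Callum Kowalski's interest in Harbor Capital LLC, giving 13% + 58% = 71%.
Chain via Halcyon Energy Co. → Beacon Services GmbH (R1): 100% × 49% × 19% = 9.31% of Pinebrook Realty LP.
Chain via Orion Partners LP → Wildmere Logistics SA (R1): 100% × 82% × 18% = 14.76% of Pinebrook Realty LP.
Chain via Harbor Capital LLC → Ashford Textiles S.p.A. (R1): 71% × 31% × 28% = 6.1628% of Pinebrook Realty LP.
Aggregating (R3): 9.31% + 14.76% + 6.1628% = 30.2328%.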